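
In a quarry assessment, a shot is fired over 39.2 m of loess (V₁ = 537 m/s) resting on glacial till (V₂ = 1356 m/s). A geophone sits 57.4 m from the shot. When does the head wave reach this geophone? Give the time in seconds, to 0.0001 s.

0.1764 s

t = x/V₂ + 2h·√(V₂²−V₁²)/(V₁V₂).
√(V₂²−V₁²) = √(1356²−537²) = 1245.1 m/s; delay term = 2·39.2·1245.1/(537·1356) = 0.13406 s.
t = 57.4/1356 + 0.13406 = 0.17639 s.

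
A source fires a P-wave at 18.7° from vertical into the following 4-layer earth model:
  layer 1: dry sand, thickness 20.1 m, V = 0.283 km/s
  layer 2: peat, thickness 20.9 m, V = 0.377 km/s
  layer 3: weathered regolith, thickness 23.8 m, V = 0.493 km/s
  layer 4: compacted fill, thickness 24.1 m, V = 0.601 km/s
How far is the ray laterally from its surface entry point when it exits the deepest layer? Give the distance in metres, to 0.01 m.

p = sin θ₁/V₁ = sin 18.7°/0.283 = 1.1329e+00 s/km is conserved through the stack.
Layer 1: θ = 18.70°; offset = 20.1·tan 18.70° = 6.8035 m.
Layer 2: sin θ = p·0.377 = 0.4271 → θ = 25.28°; offset = 20.9·tan 25.28° = 9.8723 m.
Layer 3: sin θ = p·0.493 = 0.5585 → θ = 33.95°; offset = 23.8·tan 33.95° = 16.0254 m.
Layer 4: sin θ = p·0.601 = 0.6809 → θ = 42.91°; offset = 24.1·tan 42.91° = 22.4047 m.
Summing the layer offsets gives 55.1058 m.

55.11 m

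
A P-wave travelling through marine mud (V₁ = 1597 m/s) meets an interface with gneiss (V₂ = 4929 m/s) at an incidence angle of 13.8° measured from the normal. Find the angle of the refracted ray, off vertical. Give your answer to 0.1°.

Snell's law: sin θ₂ = (V₂/V₁)·sin θ₁ = (4929/1597)·sin 13.8° = 0.7362.
θ₂ = sin⁻¹(0.7362) = 47.41° (from vertical).

47.4°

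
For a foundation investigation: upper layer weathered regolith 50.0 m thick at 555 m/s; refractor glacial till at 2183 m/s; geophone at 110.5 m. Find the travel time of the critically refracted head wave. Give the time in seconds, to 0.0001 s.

t = x/V₂ + 2h·√(V₂²−V₁²)/(V₁V₂).
√(V₂²−V₁²) = √(2183²−555²) = 2111.3 m/s; delay term = 2·50.0·2111.3/(555·2183) = 0.17426 s.
t = 110.5/2183 + 0.17426 = 0.22488 s.

0.2249 s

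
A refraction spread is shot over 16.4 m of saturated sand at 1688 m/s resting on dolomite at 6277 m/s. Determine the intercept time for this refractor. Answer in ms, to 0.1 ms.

θ_c = arcsin(V₁/V₂) = arcsin(1688/6277) = 15.60°; cos θ_c = 0.9632.
tᵢ = 2h·cos θ_c / V₁ = 2·16.4·0.9632 / 1688 = 0.01872 s.

18.7 ms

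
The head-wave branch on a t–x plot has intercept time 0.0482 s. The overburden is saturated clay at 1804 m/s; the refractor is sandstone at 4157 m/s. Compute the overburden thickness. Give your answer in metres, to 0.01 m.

h = tᵢ·V₁·V₂ / (2·√(V₂²−V₁²)).
√(V₂²−V₁²) = √(4157² − 1804²) = 3745.2 m/s.
h = 0.0482 s × 1804 × 4157 / (2 × 3745.2) = 48.26 m.

48.26 m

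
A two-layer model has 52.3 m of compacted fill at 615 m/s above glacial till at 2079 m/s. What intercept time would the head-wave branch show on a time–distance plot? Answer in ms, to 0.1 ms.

θ_c = arcsin(V₁/V₂) = arcsin(615/2079) = 17.21°; cos θ_c = 0.9552.
tᵢ = 2h·cos θ_c / V₁ = 2·52.3·0.9552 / 615 = 0.16247 s.

162.5 ms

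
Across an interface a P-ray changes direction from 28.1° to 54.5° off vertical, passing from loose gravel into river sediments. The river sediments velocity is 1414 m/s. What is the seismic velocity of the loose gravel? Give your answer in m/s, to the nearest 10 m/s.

820 m/s

Snell's law: sin 28.1°/V₁ = sin 54.5°/V₂.
V₁ = V₂·sin 28.1°/sin 54.5° = 1414 × 0.5786 = 818.08 m/s.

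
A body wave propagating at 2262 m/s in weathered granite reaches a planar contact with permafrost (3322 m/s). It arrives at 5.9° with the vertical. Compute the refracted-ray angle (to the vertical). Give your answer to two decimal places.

sin θ₁/V₁ = sin θ₂/V₂ ⇒ sin θ₂ = 3322·sin 5.9°/2262 = 3322·0.1028/2262 = 0.1510.
θ₂ = arcsin 0.1510 = 8.68° from the normal.

8.68°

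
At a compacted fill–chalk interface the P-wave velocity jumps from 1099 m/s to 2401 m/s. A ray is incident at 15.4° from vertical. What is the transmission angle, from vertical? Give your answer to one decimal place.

35.5°

sin θ₁/V₁ = sin θ₂/V₂ ⇒ sin θ₂ = 2401·sin 15.4°/1099 = 2401·0.2656/1099 = 0.5802.
θ₂ = arcsin 0.5802 = 35.46° from the normal.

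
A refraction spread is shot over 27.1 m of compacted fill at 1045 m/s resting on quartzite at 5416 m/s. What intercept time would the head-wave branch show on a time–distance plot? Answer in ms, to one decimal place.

tᵢ = 2h·√(V₂²−V₁²)/(V₁V₂).
√(V₂²−V₁²) = √(5416²−1045²) = 5314.2 m/s.
tᵢ = 2·27.1·5314.2/(1045·5416) = 0.05089 s.

50.9 ms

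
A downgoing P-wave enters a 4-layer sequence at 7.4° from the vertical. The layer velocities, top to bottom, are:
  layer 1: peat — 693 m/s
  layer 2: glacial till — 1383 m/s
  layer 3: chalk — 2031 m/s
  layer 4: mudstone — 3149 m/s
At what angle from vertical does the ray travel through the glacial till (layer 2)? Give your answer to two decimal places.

14.89°

Snell's law across each interface conserves sin θ / V, so sin θ_2 = V_2·sin θ₁/V₁.
sin θ_2 = 1383 × sin 7.4° / 693 = 0.2570.
θ_2 = 14.89° from the vertical.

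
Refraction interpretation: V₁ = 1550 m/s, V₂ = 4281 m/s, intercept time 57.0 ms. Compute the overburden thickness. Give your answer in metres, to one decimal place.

θ_c = arcsin(1550/4281) = 21.23°; cos θ_c = 0.9322.
tᵢ = 2h cos θ_c/V₁ ⇒ h = tᵢ·V₁/(2 cos θ_c) = 0.057·1550/(2·0.9322) = 47.39 m.

47.4 m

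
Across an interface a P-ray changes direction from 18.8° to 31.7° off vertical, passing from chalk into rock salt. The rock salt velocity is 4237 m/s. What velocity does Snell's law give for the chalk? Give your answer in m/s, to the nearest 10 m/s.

sin 18.8° = 0.3223; sin 31.7° = 0.5255.
V₁ = V₂·(sin θ₁/sin θ₂) = 4237·(0.3223/0.5255) = 2598.50 m/s.

2600 m/s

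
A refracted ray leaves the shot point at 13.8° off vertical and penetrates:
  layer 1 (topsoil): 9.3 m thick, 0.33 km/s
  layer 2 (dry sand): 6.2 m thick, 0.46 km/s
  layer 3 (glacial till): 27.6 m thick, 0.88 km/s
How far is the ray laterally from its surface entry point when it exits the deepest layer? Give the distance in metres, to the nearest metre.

Apply Snell's law at each interface; in layer i the horizontal offset is hᵢ·tan θᵢ.
Layer 1: θ = 13.80°; offset = 9.3·tan 13.80° = 2.284 m.
Layer 2: sin θ = 0.46·sin 13.8°/0.33 = 0.3325, θ = 19.42°; offset = 6.2·tan 19.42° = 2.186 m.
Layer 3: sin θ = 0.88·sin 13.8°/0.33 = 0.6361, θ = 39.50°; offset = 27.6·tan 39.50° = 22.752 m.
Σ offsets = 27.223 m.

27 m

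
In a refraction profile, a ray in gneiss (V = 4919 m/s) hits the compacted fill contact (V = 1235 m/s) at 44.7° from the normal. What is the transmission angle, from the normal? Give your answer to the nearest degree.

10°

sin θ₁/V₁ = sin θ₂/V₂ ⇒ sin θ₂ = 1235·sin 44.7°/4919 = 1235·0.7034/4919 = 0.1766.
θ₂ = sin⁻¹(0.1766) = 10.17° (from vertical).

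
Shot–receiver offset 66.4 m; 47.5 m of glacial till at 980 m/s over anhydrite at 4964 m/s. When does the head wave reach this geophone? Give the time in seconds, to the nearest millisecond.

0.108 s

θ_c = arcsin(V₁/V₂) = arcsin(980/4964) = 11.39°, cos θ_c = 0.9803.
Intercept time tᵢ = 2h cos θ_c / V₁ = 2·47.5·0.9803/980 = 0.09503 s.
t = x/V₂ + tᵢ = 66.4/4964 + 0.09503 = 0.10841 s.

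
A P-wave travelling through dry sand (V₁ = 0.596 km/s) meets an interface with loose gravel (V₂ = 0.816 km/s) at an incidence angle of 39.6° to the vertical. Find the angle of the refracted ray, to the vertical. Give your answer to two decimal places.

60.78°

sin θ₁/V₁ = sin θ₂/V₂ ⇒ sin θ₂ = 0.816·sin 39.6°/0.596 = 0.816·0.6374/0.596 = 0.8727.
θ₂ = sin⁻¹(0.8727) = 60.78° (from vertical).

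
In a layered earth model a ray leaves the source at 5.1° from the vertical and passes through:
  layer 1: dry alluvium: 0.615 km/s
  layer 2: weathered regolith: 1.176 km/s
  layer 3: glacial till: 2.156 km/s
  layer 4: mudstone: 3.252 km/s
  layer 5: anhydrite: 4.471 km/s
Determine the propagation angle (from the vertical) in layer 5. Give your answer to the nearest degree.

40°

Ray parameter p = sin 5.1° / 0.615 = 1.4454e-01 s/km.
sin θ_5 = p·V_5 = 1.4454e-01 × 4.471 = 0.6463.
θ_5 = arcsin 0.6463 = 40.26°.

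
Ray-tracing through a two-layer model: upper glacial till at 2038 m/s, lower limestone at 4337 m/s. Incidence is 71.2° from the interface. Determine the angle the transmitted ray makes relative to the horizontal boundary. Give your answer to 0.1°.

Convert to the normal: θ₁ = 90° − 71.2° = 18.8°.
sin θ₁/V₁ = sin θ₂/V₂ ⇒ sin θ₂ = 4337·sin 18.8°/2038 = 4337·0.3223/2038 = 0.6858.
θ₂ = sin⁻¹(0.6858) = 43.30° (from vertical).
From the interface: 90° − 43.30° = 46.70°.

46.7°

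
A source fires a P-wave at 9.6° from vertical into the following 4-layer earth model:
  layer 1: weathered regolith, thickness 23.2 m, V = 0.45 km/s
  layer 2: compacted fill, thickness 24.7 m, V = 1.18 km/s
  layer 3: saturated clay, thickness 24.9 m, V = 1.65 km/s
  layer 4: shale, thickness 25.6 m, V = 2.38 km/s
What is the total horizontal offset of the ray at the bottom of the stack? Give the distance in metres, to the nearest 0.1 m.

Ray parameter p = sin 9.6° / 0.45 km/s = 3.7060e-01 s/km.
Layer 1: θ = 9.60°; offset = 23.2·tan 9.60° = 3.924 m.
Layer 2: sin θ = p·1.18 = 0.4373 → θ = 25.93°; offset = 24.7·tan 25.93° = 12.011 m.
Layer 3: sin θ = p·1.65 = 0.6115 → θ = 37.70°; offset = 24.9·tan 37.70° = 19.243 m.
Layer 4: sin θ = p·2.38 = 0.8820 → θ = 61.89°; offset = 25.6·tan 61.89° = 47.919 m.
Summing the layer offsets gives 83.096 m.

83.1 m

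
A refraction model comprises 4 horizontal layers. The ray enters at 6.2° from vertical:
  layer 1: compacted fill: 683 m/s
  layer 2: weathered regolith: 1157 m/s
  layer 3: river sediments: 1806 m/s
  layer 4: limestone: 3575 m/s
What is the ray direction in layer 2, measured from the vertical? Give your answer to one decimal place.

10.5°

Ray parameter p = sin 6.2° / 683 = 1.5812e-04 s/m.
sin θ_2 = p·V_2 = 1.5812e-04 × 1157 = 0.1830.
θ_2 = arcsin 0.1830 = 10.54°.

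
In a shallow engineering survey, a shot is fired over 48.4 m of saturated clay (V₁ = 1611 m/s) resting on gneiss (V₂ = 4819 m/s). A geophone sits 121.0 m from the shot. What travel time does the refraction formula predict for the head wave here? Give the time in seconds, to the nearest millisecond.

0.082 s

t = x/V₂ + 2h·√(V₂²−V₁²)/(V₁V₂).
√(V₂²−V₁²) = √(4819²−1611²) = 4541.7 m/s; delay term = 2·48.4·4541.7/(1611·4819) = 0.05663 s.
t = 121.0/4819 + 0.05663 = 0.08174 s.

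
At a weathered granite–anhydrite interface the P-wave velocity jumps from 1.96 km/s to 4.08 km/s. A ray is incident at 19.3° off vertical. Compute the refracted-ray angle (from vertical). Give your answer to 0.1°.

43.5°

sin θ₁/V₁ = sin θ₂/V₂ ⇒ sin θ₂ = 4.08·sin 19.3°/1.96 = 4.08·0.3305/1.96 = 0.6880.
θ₂ = arcsin 0.6880 = 43.47° from the normal.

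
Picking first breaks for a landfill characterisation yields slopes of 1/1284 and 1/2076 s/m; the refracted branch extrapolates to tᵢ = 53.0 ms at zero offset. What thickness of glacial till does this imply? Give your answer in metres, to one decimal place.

43.3 m

h = tᵢ·V₁·V₂ / (2·√(V₂²−V₁²)).
√(V₂²−V₁²) = √(2076² − 1284²) = 1631.3 m/s.
h = 0.053 s × 1284 × 2076 / (2 × 1631.3) = 43.30 m.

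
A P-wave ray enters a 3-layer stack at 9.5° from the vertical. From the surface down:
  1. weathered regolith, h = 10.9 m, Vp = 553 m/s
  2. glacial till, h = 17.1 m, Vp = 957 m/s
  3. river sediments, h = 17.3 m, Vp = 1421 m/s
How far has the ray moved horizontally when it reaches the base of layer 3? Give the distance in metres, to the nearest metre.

15 m

Ray parameter p = sin 9.5° / 553 m/s = 2.9846e-04 s/m.
Layer 1: θ = 9.50°; offset = 10.9·tan 9.50° = 1.824 m.
Layer 2: sin θ = p·957 = 0.2856 → θ = 16.60°; offset = 17.1·tan 16.60° = 5.096 m.
Layer 3: sin θ = p·1421 = 0.4241 → θ = 25.09°; offset = 17.3·tan 25.09° = 8.102 m.
Summing the layer offsets gives 15.022 m.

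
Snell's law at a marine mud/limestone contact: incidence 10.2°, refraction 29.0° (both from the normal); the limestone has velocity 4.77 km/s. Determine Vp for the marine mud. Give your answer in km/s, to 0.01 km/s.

1.74 km/s

sin 10.2° = 0.1771; sin 29.0° = 0.4848.
V₁ = V₂·(sin θ₁/sin θ₂) = 4.77·(0.1771/0.4848) = 1.74 km/s.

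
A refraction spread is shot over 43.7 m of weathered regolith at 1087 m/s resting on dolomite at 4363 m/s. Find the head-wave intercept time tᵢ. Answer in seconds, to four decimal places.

θ_c = arcsin(V₁/V₂) = arcsin(1087/4363) = 14.43°; cos θ_c = 0.9685.
tᵢ = 2h·cos θ_c / V₁ = 2·43.7·0.9685 / 1087 = 0.07787 s.

0.0779 s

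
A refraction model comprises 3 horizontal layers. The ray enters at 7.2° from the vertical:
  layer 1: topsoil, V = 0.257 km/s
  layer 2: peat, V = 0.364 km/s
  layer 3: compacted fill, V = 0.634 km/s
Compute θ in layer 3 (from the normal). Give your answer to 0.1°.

18.0°

Ray parameter p = sin 7.2° / 0.257 = 4.8768e-01 s/km.
sin θ_3 = p·V_3 = 4.8768e-01 × 0.634 = 0.3092.
θ_3 = 18.01° from the vertical.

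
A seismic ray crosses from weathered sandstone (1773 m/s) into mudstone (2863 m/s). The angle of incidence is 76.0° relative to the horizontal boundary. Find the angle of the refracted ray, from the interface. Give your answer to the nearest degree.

67°

Angle from the normal: 90° − 76.0° = 14.0°.
sin θ₁/V₁ = sin θ₂/V₂ ⇒ sin θ₂ = 2863·sin 14.0°/1773 = 2863·0.2419/1773 = 0.3906.
θ₂ = sin⁻¹(0.3906) = 22.99° (from vertical).
From the interface: 90° − 22.99° = 67.01°.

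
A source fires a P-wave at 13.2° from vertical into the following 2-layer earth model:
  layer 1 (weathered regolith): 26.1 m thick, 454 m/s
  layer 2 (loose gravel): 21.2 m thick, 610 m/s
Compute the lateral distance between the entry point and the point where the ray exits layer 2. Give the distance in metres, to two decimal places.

Ray parameter p = sin 13.2° / 454 m/s = 5.0298e-04 s/m.
Layer 1: θ = 13.20°; offset = 26.1·tan 13.20° = 6.1217 m.
Layer 2: sin θ = p·610 = 0.3068 → θ = 17.87°; offset = 21.2·tan 17.87° = 6.8341 m.
Total horizontal offset = 12.9558 m.

12.96 m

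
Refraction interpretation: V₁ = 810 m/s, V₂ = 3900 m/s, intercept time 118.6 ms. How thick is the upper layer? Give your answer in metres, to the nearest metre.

49 m

h = tᵢ·V₁·V₂ / (2·√(V₂²−V₁²)).
√(V₂²−V₁²) = √(3900² − 810²) = 3815.0 m/s.
h = 0.1186 s × 810 × 3900 / (2 × 3815.0) = 49.10 m.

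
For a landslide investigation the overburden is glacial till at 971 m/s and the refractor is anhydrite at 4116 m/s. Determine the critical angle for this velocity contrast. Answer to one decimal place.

13.6°

Critical incidence: sin θ_c = V₁/V₂ = 971/4116 = 0.2359.
θ_c = arcsin 0.2359 = 13.65°.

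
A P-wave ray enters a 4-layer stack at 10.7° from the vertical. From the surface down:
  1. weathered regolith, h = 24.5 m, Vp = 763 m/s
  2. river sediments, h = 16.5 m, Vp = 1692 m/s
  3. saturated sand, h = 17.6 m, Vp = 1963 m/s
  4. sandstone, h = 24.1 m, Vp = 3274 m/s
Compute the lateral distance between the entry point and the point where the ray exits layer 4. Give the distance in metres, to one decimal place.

Apply Snell's law at each interface; in layer i the horizontal offset is hᵢ·tan θᵢ.
Layer 1: θ = 10.70°; offset = 24.5·tan 10.70° = 4.629 m.
Layer 2: sin θ = 1692·sin 10.7°/763 = 0.4117, θ = 24.31°; offset = 16.5·tan 24.31° = 7.455 m.
Layer 3: sin θ = 1963·sin 10.7°/763 = 0.4777, θ = 28.53°; offset = 17.6·tan 28.53° = 9.569 m.
Layer 4: sin θ = 3274·sin 10.7°/763 = 0.7967, θ = 52.81°; offset = 24.1·tan 52.81° = 31.768 m.
Total horizontal offset = 53.421 m.

53.4 m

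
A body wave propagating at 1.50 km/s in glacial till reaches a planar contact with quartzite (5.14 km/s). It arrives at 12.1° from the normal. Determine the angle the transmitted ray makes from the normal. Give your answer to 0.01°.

45.91°

sin θ₁/V₁ = sin θ₂/V₂ ⇒ sin θ₂ = 5.14·sin 12.1°/1.50 = 5.14·0.2096/1.50 = 0.7183.
θ₂ = arcsin 0.7183 = 45.91° from the normal.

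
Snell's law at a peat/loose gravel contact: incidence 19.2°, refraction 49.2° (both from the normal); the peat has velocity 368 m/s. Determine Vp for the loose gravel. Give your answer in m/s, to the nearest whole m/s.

847 m/s

Snell's law: sin 19.2°/V₁ = sin 49.2°/V₂.
V₂ = V₁·sin 49.2°/sin 19.2° = 368 × 2.3018 = 847.07 m/s.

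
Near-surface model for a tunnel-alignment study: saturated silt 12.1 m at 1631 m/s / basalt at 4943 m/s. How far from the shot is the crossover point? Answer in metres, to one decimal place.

x_cross = 2h·√((V₂+V₁)/(V₂−V₁)).
(V₂+V₁)/(V₂−V₁) = (4943+1631)/(4943−1631) = 1.9849; √ = 1.4089.
x_cross = 2·12.1·1.4089 = 34.09 m.

34.1 m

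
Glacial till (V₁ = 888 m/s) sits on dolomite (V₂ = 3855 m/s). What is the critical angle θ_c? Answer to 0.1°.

13.3°

At critical incidence the refracted ray runs along the interface (θ₂ = 90°), so sin θ_c = V₁/V₂.
θ_c = arcsin(888/3855) = arcsin 0.2304 = 13.32°.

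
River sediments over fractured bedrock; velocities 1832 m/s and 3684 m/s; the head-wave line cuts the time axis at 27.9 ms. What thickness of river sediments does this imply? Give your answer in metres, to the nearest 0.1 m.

h = tᵢ·V₁·V₂ / (2·√(V₂²−V₁²)).
√(V₂²−V₁²) = √(3684² − 1832²) = 3196.2 m/s.
h = 0.0279 s × 1832 × 3684 / (2 × 3196.2) = 29.46 m.

29.5 m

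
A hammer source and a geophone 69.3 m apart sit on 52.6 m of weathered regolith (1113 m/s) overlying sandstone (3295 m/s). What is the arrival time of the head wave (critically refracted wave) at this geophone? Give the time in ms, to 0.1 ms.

t = x/V₂ + 2h·√(V₂²−V₁²)/(V₁V₂).
√(V₂²−V₁²) = √(3295²−1113²) = 3101.3 m/s; delay term = 2·52.6·3101.3/(1113·3295) = 0.08896 s.
t = 69.3/3295 + 0.08896 = 0.11000 s.

110.0 ms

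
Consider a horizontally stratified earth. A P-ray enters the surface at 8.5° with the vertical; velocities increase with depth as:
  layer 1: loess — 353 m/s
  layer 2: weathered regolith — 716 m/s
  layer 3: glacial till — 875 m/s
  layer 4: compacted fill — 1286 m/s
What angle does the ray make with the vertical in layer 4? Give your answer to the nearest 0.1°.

Ray parameter p = sin 8.5° / 353 = 4.1872e-04 s/m.
sin θ_4 = p·V_4 = 4.1872e-04 × 1286 = 0.5385.
θ_4 = 32.58° from the vertical.

32.6°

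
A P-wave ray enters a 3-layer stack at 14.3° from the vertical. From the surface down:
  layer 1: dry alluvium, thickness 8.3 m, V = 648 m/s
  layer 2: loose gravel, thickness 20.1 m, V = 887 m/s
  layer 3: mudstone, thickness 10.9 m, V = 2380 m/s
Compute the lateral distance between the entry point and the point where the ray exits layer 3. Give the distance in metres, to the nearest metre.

33 m

Apply Snell's law at each interface; in layer i the horizontal offset is hᵢ·tan θᵢ.
Layer 1: θ = 14.30°; offset = 8.3·tan 14.30° = 2.116 m.
Layer 2: sin θ = 887·sin 14.3°/648 = 0.3381, θ = 19.76°; offset = 20.1·tan 19.76° = 7.221 m.
Layer 3: sin θ = 2380·sin 14.3°/648 = 0.9072, θ = 65.12°; offset = 10.9·tan 65.12° = 23.503 m.
Σ offsets = 32.840 m.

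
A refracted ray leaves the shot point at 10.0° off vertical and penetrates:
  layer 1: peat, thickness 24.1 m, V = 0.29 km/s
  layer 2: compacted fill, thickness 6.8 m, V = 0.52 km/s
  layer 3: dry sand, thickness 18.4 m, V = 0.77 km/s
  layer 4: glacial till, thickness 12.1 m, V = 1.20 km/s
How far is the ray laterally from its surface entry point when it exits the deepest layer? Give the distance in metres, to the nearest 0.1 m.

28.5 m

Apply Snell's law at each interface; in layer i the horizontal offset is hᵢ·tan θᵢ.
Layer 1: θ = 10.00°; offset = 24.1·tan 10.00° = 4.249 m.
Layer 2: sin θ = 0.52·sin 10.0°/0.29 = 0.3114, θ = 18.14°; offset = 6.8·tan 18.14° = 2.228 m.
Layer 3: sin θ = 0.77·sin 10.0°/0.29 = 0.4611, θ = 27.46°; offset = 18.4·tan 27.46° = 9.560 m.
Layer 4: sin θ = 1.20·sin 10.0°/0.29 = 0.7185, θ = 45.93°; offset = 12.1·tan 45.93° = 12.501 m.
Summing the layer offsets gives 28.539 m.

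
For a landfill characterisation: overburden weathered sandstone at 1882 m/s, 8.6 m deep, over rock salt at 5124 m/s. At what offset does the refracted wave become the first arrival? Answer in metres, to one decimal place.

25.3 m

x_cross = 2h·√((V₂+V₁)/(V₂−V₁)).
(V₂+V₁)/(V₂−V₁) = (5124+1882)/(5124−1882) = 2.1610; √ = 1.4700.
x_cross = 2·8.6·1.4700 = 25.28 m.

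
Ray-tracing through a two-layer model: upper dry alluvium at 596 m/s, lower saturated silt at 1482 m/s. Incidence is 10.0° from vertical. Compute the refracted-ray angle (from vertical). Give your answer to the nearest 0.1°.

25.6°

Snell's law: sin θ₂ = (V₂/V₁)·sin θ₁ = (1482/596)·sin 10.0° = 0.4318.
θ₂ = arcsin 0.4318 = 25.58° from the normal.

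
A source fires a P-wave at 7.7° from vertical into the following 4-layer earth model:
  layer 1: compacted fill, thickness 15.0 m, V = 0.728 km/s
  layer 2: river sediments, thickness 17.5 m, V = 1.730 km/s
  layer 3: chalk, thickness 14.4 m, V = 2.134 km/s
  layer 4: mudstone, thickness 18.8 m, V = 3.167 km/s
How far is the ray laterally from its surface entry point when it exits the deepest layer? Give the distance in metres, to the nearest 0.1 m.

p = sin θ₁/V₁ = sin 7.7°/0.728 = 1.8405e-01 s/km is conserved through the stack.
Layer 1: θ = 7.70°; offset = 15.0·tan 7.70° = 2.028 m.
Layer 2: sin θ = p·1.730 = 0.3184 → θ = 18.57°; offset = 17.5·tan 18.57° = 5.878 m.
Layer 3: sin θ = p·2.134 = 0.3928 → θ = 23.13°; offset = 14.4·tan 23.13° = 6.150 m.
Layer 4: sin θ = p·3.167 = 0.5829 → θ = 35.65°; offset = 18.8·tan 35.65° = 13.486 m.
Total horizontal offset = 27.542 m.

27.5 m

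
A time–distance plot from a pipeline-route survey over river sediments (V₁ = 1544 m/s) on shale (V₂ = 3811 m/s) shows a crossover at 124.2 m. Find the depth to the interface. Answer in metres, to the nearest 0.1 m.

h = (x_cross/2)·√((V₂−V₁)/(V₂+V₁)).
(V₂−V₁)/(V₂+V₁) = (3811−1544)/(3811+1544) = 0.4233; √ = 0.6506.
h = (124.2/2)·0.6506 = 40.41 m.

40.4 m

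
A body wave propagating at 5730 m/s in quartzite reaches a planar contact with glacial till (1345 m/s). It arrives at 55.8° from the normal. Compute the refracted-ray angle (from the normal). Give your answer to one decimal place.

11.2°

Snell's law: sin θ₂ = (V₂/V₁)·sin θ₁ = (1345/5730)·sin 55.8° = 0.1941.
θ₂ = sin⁻¹(0.1941) = 11.19° (from vertical).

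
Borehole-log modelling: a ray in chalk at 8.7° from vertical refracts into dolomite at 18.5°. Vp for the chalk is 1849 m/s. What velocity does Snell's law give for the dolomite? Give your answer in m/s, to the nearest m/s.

sin 8.7° = 0.1513; sin 18.5° = 0.3173.
V₂ = V₁·(sin θ₂/sin θ₁) = 1849·(0.3173/0.1513) = 3878.71 m/s.

3879 m/s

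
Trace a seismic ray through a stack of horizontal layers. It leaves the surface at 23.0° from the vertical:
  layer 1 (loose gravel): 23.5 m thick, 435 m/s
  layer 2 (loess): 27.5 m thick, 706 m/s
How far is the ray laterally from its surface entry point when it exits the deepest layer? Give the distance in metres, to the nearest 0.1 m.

32.5 m

Apply Snell's law at each interface; in layer i the horizontal offset is hᵢ·tan θᵢ.
Layer 1: θ = 23.00°; offset = 23.5·tan 23.00° = 9.975 m.
Layer 2: sin θ = 706·sin 23.0°/435 = 0.6342, θ = 39.36°; offset = 27.5·tan 39.36° = 22.554 m.
Σ offsets = 32.529 m.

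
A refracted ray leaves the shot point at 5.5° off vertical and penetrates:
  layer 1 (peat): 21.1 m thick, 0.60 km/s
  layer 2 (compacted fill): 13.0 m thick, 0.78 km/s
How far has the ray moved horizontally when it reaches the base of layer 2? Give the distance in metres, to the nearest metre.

4 m

Apply Snell's law at each interface; in layer i the horizontal offset is hᵢ·tan θᵢ.
Layer 1: θ = 5.50°; offset = 21.1·tan 5.50° = 2.032 m.
Layer 2: sin θ = 0.78·sin 5.5°/0.60 = 0.1246, θ = 7.16°; offset = 13.0·tan 7.16° = 1.633 m.
Σ offsets = 3.664 m.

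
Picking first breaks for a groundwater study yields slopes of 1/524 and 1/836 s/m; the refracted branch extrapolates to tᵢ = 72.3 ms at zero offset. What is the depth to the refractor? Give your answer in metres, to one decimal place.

θ_c = arcsin(524/836) = 38.81°; cos θ_c = 0.7792.
tᵢ = 2h cos θ_c/V₁ ⇒ h = tᵢ·V₁/(2 cos θ_c) = 0.0723·524/(2·0.7792) = 24.31 m.

24.3 m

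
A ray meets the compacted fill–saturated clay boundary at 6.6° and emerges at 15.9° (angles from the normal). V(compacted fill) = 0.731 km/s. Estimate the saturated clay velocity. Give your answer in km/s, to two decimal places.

Snell's law: sin 6.6°/V₁ = sin 15.9°/V₂.
V₂ = V₁·sin 15.9°/sin 6.6° = 0.731 × 2.3836 = 1.74 km/s.

1.74 km/s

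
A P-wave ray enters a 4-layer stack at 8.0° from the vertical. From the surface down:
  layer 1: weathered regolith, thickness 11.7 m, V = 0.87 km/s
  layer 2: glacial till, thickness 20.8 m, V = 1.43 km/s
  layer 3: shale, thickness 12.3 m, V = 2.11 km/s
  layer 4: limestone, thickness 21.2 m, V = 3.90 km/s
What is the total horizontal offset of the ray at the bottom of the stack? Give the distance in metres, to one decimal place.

27.9 m

Apply Snell's law at each interface; in layer i the horizontal offset is hᵢ·tan θᵢ.
Layer 1: θ = 8.00°; offset = 11.7·tan 8.00° = 1.644 m.
Layer 2: sin θ = 1.43·sin 8.0°/0.87 = 0.2288, θ = 13.22°; offset = 20.8·tan 13.22° = 4.888 m.
Layer 3: sin θ = 2.11·sin 8.0°/0.87 = 0.3375, θ = 19.73°; offset = 12.3·tan 19.73° = 4.411 m.
Layer 4: sin θ = 3.90·sin 8.0°/0.87 = 0.6239, θ = 38.60°; offset = 21.2·tan 38.60° = 16.924 m.
Summing the layer offsets gives 27.866 m.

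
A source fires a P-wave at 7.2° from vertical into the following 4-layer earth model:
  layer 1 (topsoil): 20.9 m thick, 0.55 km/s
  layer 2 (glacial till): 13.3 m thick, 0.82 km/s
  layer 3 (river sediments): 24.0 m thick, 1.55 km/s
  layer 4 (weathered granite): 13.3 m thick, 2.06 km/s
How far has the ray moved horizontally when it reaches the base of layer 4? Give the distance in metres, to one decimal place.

21.3 m

p = sin θ₁/V₁ = sin 7.2°/0.55 = 2.2788e-01 s/km is conserved through the stack.
Layer 1: θ = 7.20°; offset = 20.9·tan 7.20° = 2.640 m.
Layer 2: sin θ = p·0.82 = 0.1869 → θ = 10.77°; offset = 13.3·tan 10.77° = 2.530 m.
Layer 3: sin θ = p·1.55 = 0.3532 → θ = 20.68°; offset = 24.0·tan 20.68° = 9.061 m.
Layer 4: sin θ = p·2.06 = 0.4694 → θ = 28.00°; offset = 13.3·tan 28.00° = 7.071 m.
Summing the layer offsets gives 21.302 m.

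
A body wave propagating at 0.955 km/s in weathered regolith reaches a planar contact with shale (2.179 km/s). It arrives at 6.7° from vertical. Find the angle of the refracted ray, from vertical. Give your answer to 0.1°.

15.4°

sin θ₁/V₁ = sin θ₂/V₂ ⇒ sin θ₂ = 2.179·sin 6.7°/0.955 = 2.179·0.1167/0.955 = 0.2662.
θ₂ = arcsin 0.2662 = 15.44° from the normal.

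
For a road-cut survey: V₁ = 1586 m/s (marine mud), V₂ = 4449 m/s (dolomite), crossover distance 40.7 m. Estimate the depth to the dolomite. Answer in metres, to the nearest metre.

x_cross = 2h·√((V₂+V₁)/(V₂−V₁)) → h = x_cross / (2·√((V₂+V₁)/(V₂−V₁))).
√((V₂+V₁)/(V₂−V₁)) = √((4449+1586)/(4449−1586)) = 1.4519.
h = 40.7 / (2·1.4519) = 14.02 m.

14 m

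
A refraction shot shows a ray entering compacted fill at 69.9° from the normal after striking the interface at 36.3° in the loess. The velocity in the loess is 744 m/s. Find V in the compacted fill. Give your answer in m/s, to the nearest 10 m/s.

sin 36.3° = 0.5920; sin 69.9° = 0.9391.
V₂ = V₁·(sin θ₂/sin θ₁) = 744·(0.9391/0.5920) = 1180.19 m/s.

1180 m/s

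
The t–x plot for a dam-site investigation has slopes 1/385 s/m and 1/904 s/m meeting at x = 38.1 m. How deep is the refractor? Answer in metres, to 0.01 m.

12.09 m

h = (x_cross/2)·√((V₂−V₁)/(V₂+V₁)).
(V₂−V₁)/(V₂+V₁) = (904−385)/(904+385) = 0.4026; √ = 0.6345.
h = (38.1/2)·0.6345 = 12.09 m.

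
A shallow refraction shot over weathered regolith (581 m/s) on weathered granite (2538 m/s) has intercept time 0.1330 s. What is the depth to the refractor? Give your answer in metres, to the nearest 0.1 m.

h = tᵢ·V₁·V₂ / (2·√(V₂²−V₁²)).
√(V₂²−V₁²) = √(2538² − 581²) = 2470.6 m/s.
h = 0.133 s × 581 × 2538 / (2 × 2470.6) = 39.69 m.

39.7 m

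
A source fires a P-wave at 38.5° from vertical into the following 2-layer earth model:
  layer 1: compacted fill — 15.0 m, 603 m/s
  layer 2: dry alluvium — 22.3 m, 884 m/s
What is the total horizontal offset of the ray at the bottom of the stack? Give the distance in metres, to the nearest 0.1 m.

p = sin θ₁/V₁ = sin 38.5°/603 = 1.0324e-03 s/m is conserved through the stack.
Layer 1: θ = 38.50°; offset = 15.0·tan 38.50° = 11.932 m.
Layer 2: sin θ = p·884 = 0.9126 → θ = 65.87°; offset = 22.3·tan 65.87° = 49.778 m.
Σ offsets = 61.710 m.

61.7 m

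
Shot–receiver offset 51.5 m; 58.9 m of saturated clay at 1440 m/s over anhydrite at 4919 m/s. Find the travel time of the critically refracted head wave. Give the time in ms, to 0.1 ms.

88.7 ms

t = x/V₂ + 2h·√(V₂²−V₁²)/(V₁V₂).
√(V₂²−V₁²) = √(4919²−1440²) = 4703.5 m/s; delay term = 2·58.9·4703.5/(1440·4919) = 0.07822 s.
t = 51.5/4919 + 0.07822 = 0.08869 s.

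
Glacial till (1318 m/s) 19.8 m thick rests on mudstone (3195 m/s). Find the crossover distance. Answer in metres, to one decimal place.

61.4 m

x_cross = 2h·√((V₂+V₁)/(V₂−V₁)).
(V₂+V₁)/(V₂−V₁) = (3195+1318)/(3195−1318) = 2.4044; √ = 1.5506.
x_cross = 2·19.8·1.5506 = 61.40 m.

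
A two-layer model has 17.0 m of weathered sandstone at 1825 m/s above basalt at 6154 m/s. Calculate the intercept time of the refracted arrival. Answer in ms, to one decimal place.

17.8 ms

tᵢ = 2h·√(V₂²−V₁²)/(V₁V₂).
√(V₂²−V₁²) = √(6154²−1825²) = 5877.2 m/s.
tᵢ = 2·17.0·5877.2/(1825·6154) = 0.01779 s.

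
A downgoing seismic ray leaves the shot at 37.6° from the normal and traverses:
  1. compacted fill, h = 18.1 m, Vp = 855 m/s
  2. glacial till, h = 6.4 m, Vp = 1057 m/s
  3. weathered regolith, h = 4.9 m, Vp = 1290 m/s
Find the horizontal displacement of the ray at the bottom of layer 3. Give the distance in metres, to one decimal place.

Apply Snell's law at each interface; in layer i the horizontal offset is hᵢ·tan θᵢ.
Layer 1: θ = 37.60°; offset = 18.1·tan 37.60° = 13.939 m.
Layer 2: sin θ = 1057·sin 37.6°/855 = 0.7543, θ = 48.96°; offset = 6.4·tan 48.96° = 7.353 m.
Layer 3: sin θ = 1290·sin 37.6°/855 = 0.9206, θ = 67.01°; offset = 4.9·tan 67.01° = 11.549 m.
Total horizontal offset = 32.841 m.

32.8 m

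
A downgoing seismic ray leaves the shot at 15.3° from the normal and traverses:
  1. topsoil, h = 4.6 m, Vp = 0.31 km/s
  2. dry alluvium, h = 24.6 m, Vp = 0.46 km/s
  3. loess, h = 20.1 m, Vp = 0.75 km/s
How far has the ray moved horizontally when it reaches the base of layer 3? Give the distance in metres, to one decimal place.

p = sin θ₁/V₁ = sin 15.3°/0.31 = 8.5120e-01 s/km is conserved through the stack.
Layer 1: θ = 15.30°; offset = 4.6·tan 15.30° = 1.258 m.
Layer 2: sin θ = p·0.46 = 0.3916 → θ = 23.05°; offset = 24.6·tan 23.05° = 10.468 m.
Layer 3: sin θ = p·0.75 = 0.6384 → θ = 39.67°; offset = 20.1·tan 39.67° = 16.671 m.
Σ offsets = 28.398 m.

28.4 m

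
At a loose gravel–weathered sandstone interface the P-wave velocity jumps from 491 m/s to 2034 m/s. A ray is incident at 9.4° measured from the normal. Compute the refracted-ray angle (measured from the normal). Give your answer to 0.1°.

sin θ₁/V₁ = sin θ₂/V₂ ⇒ sin θ₂ = 2034·sin 9.4°/491 = 2034·0.1633/491 = 0.6766.
θ₂ = arcsin 0.6766 = 42.58° from the normal.

42.6°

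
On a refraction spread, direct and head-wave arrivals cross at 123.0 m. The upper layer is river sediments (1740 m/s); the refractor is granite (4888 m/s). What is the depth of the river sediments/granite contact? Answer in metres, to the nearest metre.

x_cross = 2h·√((V₂+V₁)/(V₂−V₁)) → h = x_cross / (2·√((V₂+V₁)/(V₂−V₁))).
√((V₂+V₁)/(V₂−V₁)) = √((4888+1740)/(4888−1740)) = 1.4510.
h = 123.0 / (2·1.4510) = 42.38 m.

42 m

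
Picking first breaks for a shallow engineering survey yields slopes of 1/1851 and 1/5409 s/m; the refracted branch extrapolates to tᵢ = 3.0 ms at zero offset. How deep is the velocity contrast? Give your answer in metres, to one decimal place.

θ_c = arcsin(1851/5409) = 20.01°; cos θ_c = 0.9396.
tᵢ = 2h cos θ_c/V₁ ⇒ h = tᵢ·V₁/(2 cos θ_c) = 0.003·1851/(2·0.9396) = 2.95 m.

3.0 m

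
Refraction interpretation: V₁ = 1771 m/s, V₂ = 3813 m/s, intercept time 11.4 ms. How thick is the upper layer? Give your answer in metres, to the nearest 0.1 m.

11.4 m

h = tᵢ·V₁·V₂ / (2·√(V₂²−V₁²)).
√(V₂²−V₁²) = √(3813² − 1771²) = 3376.8 m/s.
h = 0.0114 s × 1771 × 3813 / (2 × 3376.8) = 11.40 m.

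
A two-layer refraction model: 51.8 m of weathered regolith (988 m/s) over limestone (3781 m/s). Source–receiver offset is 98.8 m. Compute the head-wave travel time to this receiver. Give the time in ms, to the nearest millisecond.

127 ms

θ_c = arcsin(V₁/V₂) = arcsin(988/3781) = 15.15°, cos θ_c = 0.9653.
Intercept time tᵢ = 2h cos θ_c / V₁ = 2·51.8·0.9653/988 = 0.10122 s.
t = x/V₂ + tᵢ = 98.8/3781 + 0.10122 = 0.12735 s.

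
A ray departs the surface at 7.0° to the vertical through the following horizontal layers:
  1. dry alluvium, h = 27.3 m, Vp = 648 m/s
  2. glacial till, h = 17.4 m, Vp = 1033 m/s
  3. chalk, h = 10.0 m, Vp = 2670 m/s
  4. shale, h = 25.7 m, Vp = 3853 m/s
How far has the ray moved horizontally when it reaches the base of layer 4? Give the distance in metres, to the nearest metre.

Apply Snell's law at each interface; in layer i the horizontal offset is hᵢ·tan θᵢ.
Layer 1: θ = 7.00°; offset = 27.3·tan 7.00° = 3.352 m.
Layer 2: sin θ = 1033·sin 7.0°/648 = 0.1943, θ = 11.20°; offset = 17.4·tan 11.20° = 3.446 m.
Layer 3: sin θ = 2670·sin 7.0°/648 = 0.5021, θ = 30.14°; offset = 10.0·tan 30.14° = 5.807 m.
Layer 4: sin θ = 3853·sin 7.0°/648 = 0.7246, θ = 46.44°; offset = 25.7·tan 46.44° = 27.024 m.
Total horizontal offset = 39.629 m.

40 m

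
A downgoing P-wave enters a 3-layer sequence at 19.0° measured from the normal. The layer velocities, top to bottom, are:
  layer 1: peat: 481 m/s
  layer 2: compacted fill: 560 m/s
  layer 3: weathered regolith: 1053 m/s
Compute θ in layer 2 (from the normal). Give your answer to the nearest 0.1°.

Snell's law across each interface conserves sin θ / V, so sin θ_2 = V_2·sin θ₁/V₁.
sin θ_2 = 560 × sin 19.0° / 481 = 0.3790.
θ_2 = arcsin 0.3790 = 22.27°.

22.3°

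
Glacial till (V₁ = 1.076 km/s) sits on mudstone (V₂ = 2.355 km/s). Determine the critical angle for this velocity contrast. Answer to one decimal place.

At critical incidence the refracted ray runs along the interface (θ₂ = 90°), so sin θ_c = V₁/V₂.
θ_c = arcsin(1.076/2.355) = arcsin 0.4569 = 27.19°.

27.2°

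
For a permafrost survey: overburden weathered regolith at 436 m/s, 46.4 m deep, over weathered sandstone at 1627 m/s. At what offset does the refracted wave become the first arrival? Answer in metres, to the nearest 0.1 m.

θ_c = arcsin(436/1627) = 15.54°, so cos θ_c = 0.9634 and tᵢ = 2h cos θ_c/V₁ = 0.2051 s.
At crossover x/V₁ = x/V₂ + tᵢ ⇒ x = tᵢ/(1/V₁ − 1/V₂) = 0.20506/(2.2936e-03 − 6.1463e-04) = 122.14 m.

122.1 m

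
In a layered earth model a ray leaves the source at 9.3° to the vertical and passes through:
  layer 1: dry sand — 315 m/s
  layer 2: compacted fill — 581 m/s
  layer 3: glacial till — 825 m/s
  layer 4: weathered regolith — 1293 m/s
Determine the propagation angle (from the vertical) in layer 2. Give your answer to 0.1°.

17.3°

Ray parameter p = sin 9.3° / 315 = 5.1303e-04 s/m.
sin θ_2 = p·V_2 = 5.1303e-04 × 581 = 0.2981.
θ_2 = 17.34° from the vertical.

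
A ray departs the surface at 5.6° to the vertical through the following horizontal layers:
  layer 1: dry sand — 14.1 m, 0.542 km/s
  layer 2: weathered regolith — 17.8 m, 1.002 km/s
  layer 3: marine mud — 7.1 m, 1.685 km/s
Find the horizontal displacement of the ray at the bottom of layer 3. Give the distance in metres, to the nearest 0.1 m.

6.9 m

Ray parameter p = sin 5.6° / 0.542 km/s = 1.8004e-01 s/km.
Layer 1: θ = 5.60°; offset = 14.1·tan 5.60° = 1.383 m.
Layer 2: sin θ = p·1.002 = 0.1804 → θ = 10.39°; offset = 17.8·tan 10.39° = 3.265 m.
Layer 3: sin θ = p·1.685 = 0.3034 → θ = 17.66°; offset = 7.1·tan 17.66° = 2.260 m.
Summing the layer offsets gives 6.908 m.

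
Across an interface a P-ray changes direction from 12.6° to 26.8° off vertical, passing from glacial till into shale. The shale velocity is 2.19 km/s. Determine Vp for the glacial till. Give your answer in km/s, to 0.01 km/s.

1.06 km/s

sin 12.6° = 0.2181; sin 26.8° = 0.4509.
V₁ = V₂·(sin θ₁/sin θ₂) = 2.19·(0.2181/0.4509) = 1.06 km/s.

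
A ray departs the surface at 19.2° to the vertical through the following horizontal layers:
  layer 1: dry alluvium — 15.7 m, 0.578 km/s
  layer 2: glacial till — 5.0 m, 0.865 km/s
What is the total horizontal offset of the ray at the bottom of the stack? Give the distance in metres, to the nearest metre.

Apply Snell's law at each interface; in layer i the horizontal offset is hᵢ·tan θᵢ.
Layer 1: θ = 19.20°; offset = 15.7·tan 19.20° = 5.467 m.
Layer 2: sin θ = 0.865·sin 19.2°/0.578 = 0.4922, θ = 29.48°; offset = 5.0·tan 29.48° = 2.827 m.
Summing the layer offsets gives 8.294 m.

8 m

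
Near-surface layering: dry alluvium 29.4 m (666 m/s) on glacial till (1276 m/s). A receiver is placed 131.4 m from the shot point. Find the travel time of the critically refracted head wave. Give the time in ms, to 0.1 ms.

θ_c = arcsin(V₁/V₂) = arcsin(666/1276) = 31.46°, cos θ_c = 0.8530.
Intercept time tᵢ = 2h cos θ_c / V₁ = 2·29.4·0.8530/666 = 0.07531 s.
t = x/V₂ + tᵢ = 131.4/1276 + 0.07531 = 0.17829 s.

178.3 ms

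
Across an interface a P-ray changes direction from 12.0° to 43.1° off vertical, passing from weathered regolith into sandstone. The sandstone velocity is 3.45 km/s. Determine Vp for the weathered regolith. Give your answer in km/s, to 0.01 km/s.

sin 12.0° = 0.2079; sin 43.1° = 0.6833.
V₁ = V₂·(sin θ₁/sin θ₂) = 3.45·(0.2079/0.6833) = 1.05 km/s.

1.05 km/s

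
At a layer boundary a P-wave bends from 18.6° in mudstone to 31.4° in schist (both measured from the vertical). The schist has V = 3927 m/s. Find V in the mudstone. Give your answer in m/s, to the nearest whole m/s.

Snell's law: sin 18.6°/V₁ = sin 31.4°/V₂.
V₁ = V₂·sin 18.6°/sin 31.4° = 3927 × 0.6122 = 2404.09 m/s.

2404 m/s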